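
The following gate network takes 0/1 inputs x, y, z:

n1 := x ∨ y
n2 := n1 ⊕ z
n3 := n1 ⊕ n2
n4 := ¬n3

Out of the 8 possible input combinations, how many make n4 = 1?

n4 = ¬n3 must be 1, so n3 = 0.
Enumerating the 8 input combinations, 4 give n4 = 1 and 4 give n4 = 0.

4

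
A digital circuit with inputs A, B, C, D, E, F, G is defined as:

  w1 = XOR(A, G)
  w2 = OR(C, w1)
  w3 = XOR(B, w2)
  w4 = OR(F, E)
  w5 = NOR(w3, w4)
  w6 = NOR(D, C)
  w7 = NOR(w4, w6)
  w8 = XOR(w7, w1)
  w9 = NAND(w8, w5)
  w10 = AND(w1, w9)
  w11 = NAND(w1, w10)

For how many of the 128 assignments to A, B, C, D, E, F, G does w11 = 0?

w11 = NAND(w1, w10) must be 0, so both w1 = 1 and w10 = 1.
w1 = XOR(A, G) must be 1, so A and G differ.
Enumerating the 128 input combinations, 62 give w11 = 0 and 66 give w11 = 1.

62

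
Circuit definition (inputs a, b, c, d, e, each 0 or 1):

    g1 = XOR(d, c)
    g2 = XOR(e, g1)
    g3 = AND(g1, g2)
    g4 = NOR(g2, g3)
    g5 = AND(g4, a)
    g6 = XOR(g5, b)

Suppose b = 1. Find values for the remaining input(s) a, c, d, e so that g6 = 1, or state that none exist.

g6 = XOR(g5, b) must be 1, so g5 and b differ.
Check with b = 1 and a=1, c=1, d=1, e=1:
g1 = XOR(d, c) = XOR(1, 1) = 0
g2 = XOR(e, g1) = XOR(1, 0) = 1
g3 = AND(g1, g2) = AND(0, 1) = 0
g4 = NOR(g2, g3) = NOR(1, 0) = 0
g5 = AND(g4, a) = AND(0, 1) = 0
g6 = XOR(g5, b) = XOR(0, 1) = 1
So g6 = 1.

a=1, c=1, d=1, e=1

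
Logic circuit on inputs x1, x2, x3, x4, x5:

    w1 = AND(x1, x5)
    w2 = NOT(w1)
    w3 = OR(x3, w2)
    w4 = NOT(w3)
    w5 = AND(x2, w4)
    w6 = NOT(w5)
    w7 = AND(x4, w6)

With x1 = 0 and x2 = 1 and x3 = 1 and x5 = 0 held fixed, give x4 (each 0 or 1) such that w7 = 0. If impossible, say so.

w7 = AND(x4, w6) must be 0, so at least one of x4, w6 is 0.
Check with x1 = 0 and x2 = 1 and x3 = 1 and x5 = 0 and x4=0:
w1 = AND(x1, x5) = AND(0, 0) = 0
w2 = NOT(w1) = NOT 0 = 1
w3 = OR(x3, w2) = OR(1, 1) = 1
w4 = NOT(w3) = NOT 1 = 0
w5 = AND(x2, w4) = AND(1, 0) = 0
w6 = NOT(w5) = NOT 0 = 1
w7 = AND(x4, w6) = AND(0, 1) = 0
So w7 = 0.

x4=0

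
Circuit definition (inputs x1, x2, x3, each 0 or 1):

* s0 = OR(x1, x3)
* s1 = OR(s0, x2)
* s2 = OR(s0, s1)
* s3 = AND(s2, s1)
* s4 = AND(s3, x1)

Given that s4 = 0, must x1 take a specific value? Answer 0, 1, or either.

s4 = AND(s3, x1) must be 0, so at least one of s3, x1 is 0.
Every assignment with s4 = 0 has x1 = 0; there are 4 such assignment(s).
  x1=0, x2=0, x3=0
  x1=0, x2=0, x3=1
  x1=0, x2=1, x3=0
  x1=0, x2=1, x3=1

0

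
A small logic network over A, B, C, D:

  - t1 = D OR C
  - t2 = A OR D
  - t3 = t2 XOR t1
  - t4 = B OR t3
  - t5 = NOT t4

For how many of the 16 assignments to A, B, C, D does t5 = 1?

t5 = NOT t4 must be 1, so t4 = 0.
t4 = B OR t3 must be 0, so both B = 0 and t3 = 0.
Satisfying assignments:
  A=0, B=0, C=0, D=0
  A=0, B=0, C=0, D=1
  A=0, B=0, C=1, D=1
  A=1, B=0, C=0, D=1
  A=1, B=0, C=1, D=0
  A=1, B=0, C=1, D=1

6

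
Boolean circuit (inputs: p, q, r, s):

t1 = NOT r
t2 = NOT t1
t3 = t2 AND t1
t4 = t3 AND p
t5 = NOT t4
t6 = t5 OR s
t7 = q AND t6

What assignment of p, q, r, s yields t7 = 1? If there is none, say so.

p=0, q=1, r=1, s=1

t7 = q AND t6 must be 1, so both q = 1 and t6 = 1.
Check with p=0, q=1, r=1, s=1:
t1 = NOT r = NOT 1 = 0
t2 = NOT t1 = NOT 0 = 1
t3 = t2 AND t1 = 1 AND 0 = 0
t4 = t3 AND p = 0 AND 0 = 0
t5 = NOT t4 = NOT 0 = 1
t6 = t5 OR s = 1 OR 1 = 1
t7 = q AND t6 = 1 AND 1 = 1
So t7 = 1 as required.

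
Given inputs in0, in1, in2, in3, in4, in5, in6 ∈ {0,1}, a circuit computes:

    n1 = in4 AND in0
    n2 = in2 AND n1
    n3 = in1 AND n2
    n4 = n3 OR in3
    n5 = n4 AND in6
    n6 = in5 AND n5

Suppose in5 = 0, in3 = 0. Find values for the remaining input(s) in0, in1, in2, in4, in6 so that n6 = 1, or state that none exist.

no solution exists

With in5 = 0, in3 = 0 fixed, none of the 32 settings of in0, in1, in2, in4, in6 give n6 = 1.
For example, with in0=1, in1=0, in2=1, in4=1, in6=0:
n1 = in4 AND in0 = 1 AND 1 = 1
n2 = in2 AND n1 = 1 AND 1 = 1
n3 = in1 AND n2 = 0 AND 1 = 0
n4 = n3 OR in3 = 0 OR 0 = 0
n5 = n4 AND in6 = 0 AND 0 = 0
n6 = in5 AND n5 = 0 AND 0 = 0
giving n6 = 0 ≠ 1.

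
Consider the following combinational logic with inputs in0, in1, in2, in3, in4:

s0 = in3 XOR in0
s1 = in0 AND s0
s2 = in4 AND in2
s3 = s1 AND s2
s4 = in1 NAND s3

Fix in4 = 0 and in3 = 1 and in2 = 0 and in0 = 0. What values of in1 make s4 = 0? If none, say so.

no solution exists

With in4 = 0 and in3 = 1 and in2 = 0 and in0 = 0 fixed, none of the 2 settings of in1 give s4 = 0.
For example, with in1=0:
s0 = in3 XOR in0 = 1 XOR 0 = 1
s1 = in0 AND s0 = 0 AND 1 = 0
s2 = in4 AND in2 = 0 AND 0 = 0
s3 = s1 AND s2 = 0 AND 0 = 0
s4 = in1 NAND s3 = 0 NAND 0 = 1
giving s4 = 1 ≠ 0.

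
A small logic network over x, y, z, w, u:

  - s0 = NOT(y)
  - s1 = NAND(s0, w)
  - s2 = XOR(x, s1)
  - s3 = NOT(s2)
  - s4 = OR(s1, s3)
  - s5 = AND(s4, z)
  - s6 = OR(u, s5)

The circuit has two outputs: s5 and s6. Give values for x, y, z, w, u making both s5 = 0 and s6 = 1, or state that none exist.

x=1, y=0, z=0, w=0, u=1

Check with x=1, y=0, z=0, w=0, u=1:
s0 = NOT(y) = NOT 0 = 1
s1 = NAND(s0, w) = NAND(1, 0) = 1
s2 = XOR(x, s1) = XOR(1, 1) = 0
s3 = NOT(s2) = NOT 0 = 1
s4 = OR(s1, s3) = OR(1, 1) = 1
s5 = AND(s4, z) = AND(1, 0) = 0
s6 = OR(u, s5) = OR(1, 0) = 1
So s5 = 0 and s6 = 1.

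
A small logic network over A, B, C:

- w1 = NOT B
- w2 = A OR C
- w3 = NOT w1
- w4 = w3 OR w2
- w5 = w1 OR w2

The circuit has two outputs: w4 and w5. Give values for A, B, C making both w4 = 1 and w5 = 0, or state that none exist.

Check with A=0, B=1, C=0:
w1 = NOT B = NOT 1 = 0
w2 = A OR C = 0 OR 0 = 0
w3 = NOT w1 = NOT 0 = 1
w4 = w3 OR w2 = 1 OR 0 = 1
w5 = w1 OR w2 = 0 OR 0 = 0
So w4 = 1 and w5 = 0.

A=0, B=1, C=0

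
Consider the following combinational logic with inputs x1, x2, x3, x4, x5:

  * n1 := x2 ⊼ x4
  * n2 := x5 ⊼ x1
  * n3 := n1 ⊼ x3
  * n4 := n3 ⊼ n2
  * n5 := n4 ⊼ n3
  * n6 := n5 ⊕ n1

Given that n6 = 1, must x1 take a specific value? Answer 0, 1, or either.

Both values of x1 occur among assignments with n6 = 1:
  x1=0: x1=0, x2=1, x3=0, x4=1, x5=0
  x1=1: x1=1, x2=0, x3=0, x4=0, x5=1

either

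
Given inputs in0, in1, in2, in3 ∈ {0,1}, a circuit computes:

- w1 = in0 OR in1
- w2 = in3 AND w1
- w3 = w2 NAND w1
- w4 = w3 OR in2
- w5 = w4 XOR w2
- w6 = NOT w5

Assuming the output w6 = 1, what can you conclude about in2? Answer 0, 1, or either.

1

w6 = NOT w5 must be 1, so w5 = 0.
w5 = w4 XOR w2 must be 0, so w4 and w2 are equal.
Every assignment with w6 = 1 has in2 = 1; there are 3 such assignment(s).
  in0=0, in1=1, in2=1, in3=1
  in0=1, in1=0, in2=1, in3=1
  in0=1, in1=1, in2=1, in3=1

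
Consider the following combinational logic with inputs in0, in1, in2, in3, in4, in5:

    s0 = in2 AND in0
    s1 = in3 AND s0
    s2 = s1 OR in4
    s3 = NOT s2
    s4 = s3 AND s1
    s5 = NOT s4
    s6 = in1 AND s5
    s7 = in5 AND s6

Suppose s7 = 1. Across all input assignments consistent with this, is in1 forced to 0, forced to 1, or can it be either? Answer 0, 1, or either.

s7 = in5 AND s6 must be 1, so both in5 = 1 and s6 = 1.
s6 = in1 AND s5 must be 1, so both in1 = 1 and s5 = 1.
Every assignment with s7 = 1 has in1 = 1; there are 16 such assignment(s).

1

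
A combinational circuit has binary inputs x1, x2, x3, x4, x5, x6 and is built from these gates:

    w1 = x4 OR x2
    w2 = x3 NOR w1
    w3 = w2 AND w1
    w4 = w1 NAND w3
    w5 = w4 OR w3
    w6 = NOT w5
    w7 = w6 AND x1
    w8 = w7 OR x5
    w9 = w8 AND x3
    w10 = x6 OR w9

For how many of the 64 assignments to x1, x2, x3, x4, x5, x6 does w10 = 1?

40

w10 = x6 OR w9 must be 1, so at least one of x6, w9 is 1.
Enumerating the 64 input combinations, 40 give w10 = 1 and 24 give w10 = 0.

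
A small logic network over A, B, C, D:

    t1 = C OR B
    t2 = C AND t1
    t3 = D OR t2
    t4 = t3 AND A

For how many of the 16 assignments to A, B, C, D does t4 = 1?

6

t4 = t3 AND A must be 1, so both t3 = 1 and A = 1.
t3 = D OR t2 must be 1, so at least one of D, t2 is 1.
Enumerating the 16 input combinations, 6 give t4 = 1 and 10 give t4 = 0.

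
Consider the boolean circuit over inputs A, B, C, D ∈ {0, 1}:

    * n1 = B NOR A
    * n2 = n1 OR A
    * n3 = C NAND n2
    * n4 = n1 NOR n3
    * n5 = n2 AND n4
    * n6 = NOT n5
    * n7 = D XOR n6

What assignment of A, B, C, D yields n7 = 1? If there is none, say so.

n7 = D XOR n6 must be 1, so D and n6 differ.
Check with A=1, B=1, C=0, D=0:
n1 = B NOR A = 1 NOR 1 = 0
n2 = n1 OR A = 0 OR 1 = 1
n3 = C NAND n2 = 0 NAND 1 = 1
n4 = n1 NOR n3 = 0 NOR 1 = 0
n5 = n2 AND n4 = 1 AND 0 = 0
n6 = NOT n5 = NOT 0 = 1
n7 = D XOR n6 = 0 XOR 1 = 1
So n7 = 1 as required.

A=1, B=1, C=0, D=0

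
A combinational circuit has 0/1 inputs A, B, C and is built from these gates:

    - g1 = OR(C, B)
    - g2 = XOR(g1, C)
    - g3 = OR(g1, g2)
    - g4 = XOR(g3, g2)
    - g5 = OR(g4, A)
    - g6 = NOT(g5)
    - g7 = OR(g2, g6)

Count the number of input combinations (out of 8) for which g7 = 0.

5

g7 = OR(g2, g6) must be 0, so both g2 = 0 and g6 = 0.
Satisfying assignments:
  A=0, B=0, C=1
  A=0, B=1, C=1
  A=1, B=0, C=0
  A=1, B=0, C=1
  A=1, B=1, C=1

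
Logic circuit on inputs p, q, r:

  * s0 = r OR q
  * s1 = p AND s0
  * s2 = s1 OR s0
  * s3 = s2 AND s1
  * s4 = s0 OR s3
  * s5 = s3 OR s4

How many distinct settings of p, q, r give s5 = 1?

6

s5 = s3 OR s4 must be 1, so at least one of s3, s4 is 1.
Satisfying assignments:
  p=0, q=0, r=1
  p=0, q=1, r=0
  p=0, q=1, r=1
  p=1, q=0, r=1
  p=1, q=1, r=0
  p=1, q=1, r=1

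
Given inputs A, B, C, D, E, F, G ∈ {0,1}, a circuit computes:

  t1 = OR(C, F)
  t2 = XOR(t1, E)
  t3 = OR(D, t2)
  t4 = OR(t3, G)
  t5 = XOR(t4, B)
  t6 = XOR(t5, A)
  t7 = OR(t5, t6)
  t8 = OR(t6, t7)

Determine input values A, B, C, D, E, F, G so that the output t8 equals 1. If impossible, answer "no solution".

t8 = OR(t6, t7) must be 1, so at least one of t6, t7 is 1.
Check with A=0, B=0, C=1, D=1, E=1, F=0, G=1:
t1 = OR(C, F) = OR(1, 0) = 1
t2 = XOR(t1, E) = XOR(1, 1) = 0
t3 = OR(D, t2) = OR(1, 0) = 1
t4 = OR(t3, G) = OR(1, 1) = 1
t5 = XOR(t4, B) = XOR(1, 0) = 1
t6 = XOR(t5, A) = XOR(1, 0) = 1
t7 = OR(t5, t6) = OR(1, 1) = 1
t8 = OR(t6, t7) = OR(1, 1) = 1
So t8 = 1 as required.

A=0, B=0, C=1, D=1, E=1, F=0, G=1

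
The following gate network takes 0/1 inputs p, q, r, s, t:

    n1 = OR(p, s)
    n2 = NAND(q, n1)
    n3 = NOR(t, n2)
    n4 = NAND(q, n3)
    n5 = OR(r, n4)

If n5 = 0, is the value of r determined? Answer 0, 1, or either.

0

n5 = OR(r, n4) must be 0, so both r = 0 and n4 = 0.
n4 = NAND(q, n3) must be 0, so both q = 1 and n3 = 1.
Every assignment with n5 = 0 has r = 0; there are 3 such assignment(s).
  p=0, q=1, r=0, s=1, t=0
  p=1, q=1, r=0, s=0, t=0
  p=1, q=1, r=0, s=1, t=0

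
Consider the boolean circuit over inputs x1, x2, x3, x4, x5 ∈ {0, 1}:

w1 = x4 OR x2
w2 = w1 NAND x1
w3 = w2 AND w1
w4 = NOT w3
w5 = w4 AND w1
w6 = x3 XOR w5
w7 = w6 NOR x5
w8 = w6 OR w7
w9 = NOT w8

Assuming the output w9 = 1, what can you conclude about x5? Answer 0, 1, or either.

1

w9 = NOT w8 must be 1, so w8 = 0.
Every assignment with w9 = 1 has x5 = 1; there are 8 such assignment(s).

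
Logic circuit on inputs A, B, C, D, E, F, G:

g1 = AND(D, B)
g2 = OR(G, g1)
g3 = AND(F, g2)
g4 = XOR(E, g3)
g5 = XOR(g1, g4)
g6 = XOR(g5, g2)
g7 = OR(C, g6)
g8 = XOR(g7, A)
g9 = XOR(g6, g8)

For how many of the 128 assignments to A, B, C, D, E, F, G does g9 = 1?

g9 = XOR(g6, g8) must be 1, so g6 and g8 differ.
Enumerating the 128 input combinations, 64 give g9 = 1 and 64 give g9 = 0.

64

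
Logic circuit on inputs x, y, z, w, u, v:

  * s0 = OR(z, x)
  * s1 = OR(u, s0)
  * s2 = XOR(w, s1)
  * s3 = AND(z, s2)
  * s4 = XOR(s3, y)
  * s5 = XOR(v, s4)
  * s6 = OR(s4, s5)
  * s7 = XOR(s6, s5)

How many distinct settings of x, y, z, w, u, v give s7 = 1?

16

s7 = XOR(s6, s5) must be 1, so s6 and s5 differ.
Enumerating the 64 input combinations, 16 give s7 = 1 and 48 give s7 = 0.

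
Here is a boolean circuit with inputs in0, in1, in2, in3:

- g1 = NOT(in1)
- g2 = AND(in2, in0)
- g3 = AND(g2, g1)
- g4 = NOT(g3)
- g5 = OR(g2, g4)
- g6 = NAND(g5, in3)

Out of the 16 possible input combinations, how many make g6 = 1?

g6 = NAND(g5, in3) must be 1, so at least one of g5, in3 is 0.
Enumerating the 16 input combinations, 8 give g6 = 1 and 8 give g6 = 0.

8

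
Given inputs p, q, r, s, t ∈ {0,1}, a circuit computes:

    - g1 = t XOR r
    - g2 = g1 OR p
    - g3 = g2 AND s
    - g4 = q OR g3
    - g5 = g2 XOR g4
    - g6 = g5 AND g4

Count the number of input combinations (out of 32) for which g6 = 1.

4

g6 = g5 AND g4 must be 1, so both g5 = 1 and g4 = 1.
g5 = g2 XOR g4 must be 1, so g2 and g4 differ.
Satisfying assignments:
  p=0, q=1, r=0, s=0, t=0
  p=0, q=1, r=0, s=1, t=0
  p=0, q=1, r=1, s=0, t=1
  p=0, q=1, r=1, s=1, t=1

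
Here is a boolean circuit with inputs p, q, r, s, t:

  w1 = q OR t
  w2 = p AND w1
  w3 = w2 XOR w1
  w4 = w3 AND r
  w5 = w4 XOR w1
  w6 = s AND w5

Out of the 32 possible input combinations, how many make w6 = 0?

w6 = s AND w5 must be 0, so at least one of s, w5 is 0.
Enumerating the 32 input combinations, 23 give w6 = 0 and 9 give w6 = 1.

23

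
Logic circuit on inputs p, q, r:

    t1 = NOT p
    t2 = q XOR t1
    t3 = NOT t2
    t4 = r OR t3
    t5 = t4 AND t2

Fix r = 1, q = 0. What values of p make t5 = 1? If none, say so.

p=0

t5 = t4 AND t2 must be 1, so both t4 = 1 and t2 = 1.
t4 = r OR t3 must be 1, so at least one of r, t3 is 1.
Check with r = 1, q = 0 and p=0:
t1 = NOT p = NOT 0 = 1
t2 = q XOR t1 = 0 XOR 1 = 1
t3 = NOT t2 = NOT 1 = 0
t4 = r OR t3 = 1 OR 0 = 1
t5 = t4 AND t2 = 1 AND 1 = 1
So t5 = 1.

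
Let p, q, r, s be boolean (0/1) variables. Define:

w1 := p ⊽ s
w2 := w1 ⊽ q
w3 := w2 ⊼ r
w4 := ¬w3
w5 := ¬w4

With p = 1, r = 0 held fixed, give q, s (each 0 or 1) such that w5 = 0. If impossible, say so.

no solution exists

With p = 1, r = 0 fixed, none of the 4 settings of q, s give w5 = 0.
For example, with q=0, s=0:
w1 = p ⊽ s = 1 ⊽ 0 = 0
w2 = w1 ⊽ q = 0 ⊽ 0 = 1
w3 = w2 ⊼ r = 1 ⊼ 0 = 1
w4 = ¬w3 = ¬1 = 0
w5 = ¬w4 = ¬0 = 1
giving w5 = 1 ≠ 0.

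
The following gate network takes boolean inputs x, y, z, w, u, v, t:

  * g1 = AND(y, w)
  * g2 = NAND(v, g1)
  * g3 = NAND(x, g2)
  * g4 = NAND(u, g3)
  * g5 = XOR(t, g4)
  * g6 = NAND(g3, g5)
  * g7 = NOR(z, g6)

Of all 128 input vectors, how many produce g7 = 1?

g7 = NOR(z, g6) must be 1, so both z = 0 and g6 = 0.
g6 = NAND(g3, g5) must be 0, so both g3 = 1 and g5 = 1.
g3 = NAND(x, g2) must be 1, so at least one of x, g2 is 0.
Enumerating the 128 input combinations, 18 give g7 = 1 and 110 give g7 = 0.

18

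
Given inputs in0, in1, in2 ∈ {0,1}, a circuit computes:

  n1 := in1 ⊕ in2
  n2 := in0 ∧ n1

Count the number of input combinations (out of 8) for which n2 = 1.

2

n2 = in0 ∧ n1 must be 1, so both in0 = 1 and n1 = 1.
n1 = in1 ⊕ in2 must be 1, so in1 and in2 differ.
Satisfying assignments:
  in0=1, in1=0, in2=1
  in0=1, in1=1, in2=0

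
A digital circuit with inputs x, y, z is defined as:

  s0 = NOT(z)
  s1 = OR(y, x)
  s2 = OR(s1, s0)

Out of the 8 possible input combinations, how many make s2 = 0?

s2 = OR(s1, s0) must be 0, so both s1 = 0 and s0 = 0.
s1 = OR(y, x) must be 0, so both y = 0 and x = 0.
s0 = NOT(z) must be 0, so z = 1.
Satisfying assignments:
  x=0, y=0, z=1

1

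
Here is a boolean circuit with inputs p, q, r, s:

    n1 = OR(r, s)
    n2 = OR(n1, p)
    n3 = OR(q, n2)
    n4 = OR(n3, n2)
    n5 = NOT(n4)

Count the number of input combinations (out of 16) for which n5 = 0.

15

n5 = NOT(n4) must be 0, so n4 = 1.
n4 = OR(n3, n2) must be 1, so at least one of n3, n2 is 1.
Enumerating the 16 input combinations, 15 give n5 = 0 and 1 give n5 = 1.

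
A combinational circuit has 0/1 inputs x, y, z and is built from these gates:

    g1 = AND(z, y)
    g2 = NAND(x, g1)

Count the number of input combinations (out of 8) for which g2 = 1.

g2 = NAND(x, g1) must be 1, so at least one of x, g1 is 0.
Enumerating the 8 input combinations, 7 give g2 = 1 and 1 give g2 = 0.

7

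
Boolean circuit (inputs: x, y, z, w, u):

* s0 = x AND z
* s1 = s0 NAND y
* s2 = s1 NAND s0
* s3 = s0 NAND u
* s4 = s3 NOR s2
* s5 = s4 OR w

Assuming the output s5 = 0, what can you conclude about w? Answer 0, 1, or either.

s5 = s4 OR w must be 0, so both s4 = 0 and w = 0.
s4 = s3 NOR s2 must be 0, so at least one of s3, s2 is 1.
Every assignment with s5 = 0 has w = 0; there are 15 such assignment(s).

0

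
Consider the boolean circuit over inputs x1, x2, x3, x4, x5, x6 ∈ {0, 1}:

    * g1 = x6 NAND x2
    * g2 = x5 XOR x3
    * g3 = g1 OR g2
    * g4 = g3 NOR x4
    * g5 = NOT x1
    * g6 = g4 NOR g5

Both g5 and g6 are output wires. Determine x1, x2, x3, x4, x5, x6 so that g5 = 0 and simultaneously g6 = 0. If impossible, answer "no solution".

x1=1, x2=1, x3=0, x4=0, x5=0, x6=1

Check with x1=1, x2=1, x3=0, x4=0, x5=0, x6=1:
g1 = x6 NAND x2 = 1 NAND 1 = 0
g2 = x5 XOR x3 = 0 XOR 0 = 0
g3 = g1 OR g2 = 0 OR 0 = 0
g4 = g3 NOR x4 = 0 NOR 0 = 1
g5 = NOT x1 = NOT 1 = 0
g6 = g4 NOR g5 = 1 NOR 0 = 0
So g5 = 0 and g6 = 0.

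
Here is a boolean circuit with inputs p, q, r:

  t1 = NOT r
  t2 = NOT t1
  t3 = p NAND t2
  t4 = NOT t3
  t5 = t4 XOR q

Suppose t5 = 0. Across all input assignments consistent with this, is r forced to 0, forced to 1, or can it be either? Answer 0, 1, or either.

either

Both values of r occur among assignments with t5 = 0:
  r=0: p=0, q=0, r=0
  r=1: p=0, q=0, r=1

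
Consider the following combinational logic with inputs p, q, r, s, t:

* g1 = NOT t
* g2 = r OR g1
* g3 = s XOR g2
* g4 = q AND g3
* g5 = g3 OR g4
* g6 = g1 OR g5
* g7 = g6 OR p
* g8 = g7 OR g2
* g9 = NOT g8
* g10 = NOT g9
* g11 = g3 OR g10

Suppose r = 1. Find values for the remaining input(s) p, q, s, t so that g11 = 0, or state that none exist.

With r = 1 fixed, none of the 16 settings of p, q, s, t give g11 = 0.
For example, with p=0, q=1, s=0, t=0:
g1 = NOT t = NOT 0 = 1
g2 = r OR g1 = 1 OR 1 = 1
g3 = s XOR g2 = 0 XOR 1 = 1
g4 = q AND g3 = 1 AND 1 = 1
g5 = g3 OR g4 = 1 OR 1 = 1
g6 = g1 OR g5 = 1 OR 1 = 1
g7 = g6 OR p = 1 OR 0 = 1
g8 = g7 OR g2 = 1 OR 1 = 1
g9 = NOT g8 = NOT 1 = 0
g10 = NOT g9 = NOT 0 = 1
g11 = g3 OR g10 = 1 OR 1 = 1
giving g11 = 1 ≠ 0.

no solution exists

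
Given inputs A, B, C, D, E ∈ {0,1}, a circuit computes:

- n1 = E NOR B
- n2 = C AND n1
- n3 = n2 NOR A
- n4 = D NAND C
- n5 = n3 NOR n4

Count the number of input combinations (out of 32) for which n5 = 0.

n5 = n3 NOR n4 must be 0, so at least one of n3, n4 is 1.
Enumerating the 32 input combinations, 27 give n5 = 0 and 5 give n5 = 1.

27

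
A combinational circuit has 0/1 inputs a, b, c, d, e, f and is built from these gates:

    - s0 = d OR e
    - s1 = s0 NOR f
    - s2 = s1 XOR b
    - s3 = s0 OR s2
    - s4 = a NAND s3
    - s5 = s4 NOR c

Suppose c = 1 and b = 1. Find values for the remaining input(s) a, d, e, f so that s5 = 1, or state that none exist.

no solution exists

With c = 1 and b = 1 fixed, none of the 16 settings of a, d, e, f give s5 = 1.
For example, with a=1, d=0, e=1, f=1:
s0 = d OR e = 0 OR 1 = 1
s1 = s0 NOR f = 1 NOR 1 = 0
s2 = s1 XOR b = 0 XOR 1 = 1
s3 = s0 OR s2 = 1 OR 1 = 1
s4 = a NAND s3 = 1 NAND 1 = 0
s5 = s4 NOR c = 0 NOR 1 = 0
giving s5 = 0 ≠ 1.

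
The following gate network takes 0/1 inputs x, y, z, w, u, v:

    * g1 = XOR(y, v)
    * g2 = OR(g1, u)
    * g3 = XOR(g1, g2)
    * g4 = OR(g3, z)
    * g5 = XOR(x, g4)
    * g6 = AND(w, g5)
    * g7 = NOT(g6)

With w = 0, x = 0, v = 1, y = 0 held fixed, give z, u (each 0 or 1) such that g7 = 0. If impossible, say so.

no solution exists

With w = 0, x = 0, v = 1, y = 0 fixed, none of the 4 settings of z, u give g7 = 0.
For example, with z=1, u=1:
g1 = XOR(y, v) = XOR(0, 1) = 1
g2 = OR(g1, u) = OR(1, 1) = 1
g3 = XOR(g1, g2) = XOR(1, 1) = 0
g4 = OR(g3, z) = OR(0, 1) = 1
g5 = XOR(x, g4) = XOR(0, 1) = 1
g6 = AND(w, g5) = AND(0, 1) = 0
g7 = NOT(g6) = NOT 0 = 1
giving g7 = 1 ≠ 0.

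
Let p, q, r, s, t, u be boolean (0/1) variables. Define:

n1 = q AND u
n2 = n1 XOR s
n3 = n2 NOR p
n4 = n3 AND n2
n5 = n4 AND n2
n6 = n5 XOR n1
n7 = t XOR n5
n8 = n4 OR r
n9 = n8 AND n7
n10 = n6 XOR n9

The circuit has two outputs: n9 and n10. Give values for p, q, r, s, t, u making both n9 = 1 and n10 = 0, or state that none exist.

p=1, q=1, r=1, s=0, t=1, u=1

Check with p=1, q=1, r=1, s=0, t=1, u=1:
n1 = q AND u = 1 AND 1 = 1
n2 = n1 XOR s = 1 XOR 0 = 1
n3 = n2 NOR p = 1 NOR 1 = 0
n4 = n3 AND n2 = 0 AND 1 = 0
n5 = n4 AND n2 = 0 AND 1 = 0
n6 = n5 XOR n1 = 0 XOR 1 = 1
n7 = t XOR n5 = 1 XOR 0 = 1
n8 = n4 OR r = 0 OR 1 = 1
n9 = n8 AND n7 = 1 AND 1 = 1
n10 = n6 XOR n9 = 1 XOR 1 = 0
So n9 = 1 and n10 = 0.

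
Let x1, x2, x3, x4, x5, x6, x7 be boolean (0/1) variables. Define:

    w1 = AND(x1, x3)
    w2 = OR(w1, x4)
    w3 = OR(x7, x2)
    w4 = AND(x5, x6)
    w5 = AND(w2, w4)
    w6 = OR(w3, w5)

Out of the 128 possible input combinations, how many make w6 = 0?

27

w6 = OR(w3, w5) must be 0, so both w3 = 0 and w5 = 0.
w3 = OR(x7, x2) must be 0, so both x7 = 0 and x2 = 0.
w5 = AND(w2, w4) must be 0, so at least one of w2, w4 is 0.
Enumerating the 128 input combinations, 27 give w6 = 0 and 101 give w6 = 1.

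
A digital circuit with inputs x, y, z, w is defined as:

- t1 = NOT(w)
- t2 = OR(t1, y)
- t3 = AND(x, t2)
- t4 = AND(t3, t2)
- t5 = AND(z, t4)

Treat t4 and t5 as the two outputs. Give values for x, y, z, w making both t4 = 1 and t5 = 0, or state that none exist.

x=1, y=1, z=0, w=0

Check with x=1, y=1, z=0, w=0:
t1 = NOT(w) = NOT 0 = 1
t2 = OR(t1, y) = OR(1, 1) = 1
t3 = AND(x, t2) = AND(1, 1) = 1
t4 = AND(t3, t2) = AND(1, 1) = 1
t5 = AND(z, t4) = AND(0, 1) = 0
So t4 = 1 and t5 = 0.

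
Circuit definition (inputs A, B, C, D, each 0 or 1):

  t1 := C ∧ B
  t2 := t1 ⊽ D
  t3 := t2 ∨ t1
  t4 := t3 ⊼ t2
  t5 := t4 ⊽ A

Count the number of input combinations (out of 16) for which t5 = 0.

13

t5 = t4 ⊽ A must be 0, so at least one of t4, A is 1.
Enumerating the 16 input combinations, 13 give t5 = 0 and 3 give t5 = 1.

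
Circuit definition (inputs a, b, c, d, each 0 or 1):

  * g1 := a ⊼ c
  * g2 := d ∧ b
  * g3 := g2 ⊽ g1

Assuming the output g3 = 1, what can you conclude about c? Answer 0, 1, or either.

g3 = g2 ⊽ g1 must be 1, so both g2 = 0 and g1 = 0.
g2 = d ∧ b must be 0, so at least one of d, b is 0.
g1 = a ⊼ c must be 0, so both a = 1 and c = 1.
Every assignment with g3 = 1 has c = 1; there are 3 such assignment(s).
  a=1, b=0, c=1, d=0
  a=1, b=0, c=1, d=1
  a=1, b=1, c=1, d=0

1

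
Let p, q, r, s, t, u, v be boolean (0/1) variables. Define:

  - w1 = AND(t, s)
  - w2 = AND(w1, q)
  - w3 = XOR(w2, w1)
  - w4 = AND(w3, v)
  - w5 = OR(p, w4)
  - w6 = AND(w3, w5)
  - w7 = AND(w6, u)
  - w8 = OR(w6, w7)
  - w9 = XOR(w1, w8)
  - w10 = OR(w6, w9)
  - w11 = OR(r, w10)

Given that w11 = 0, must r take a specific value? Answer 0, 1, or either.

0

w11 = OR(r, w10) must be 0, so both r = 0 and w10 = 0.
Every assignment with w11 = 0 has r = 0; there are 48 such assignment(s).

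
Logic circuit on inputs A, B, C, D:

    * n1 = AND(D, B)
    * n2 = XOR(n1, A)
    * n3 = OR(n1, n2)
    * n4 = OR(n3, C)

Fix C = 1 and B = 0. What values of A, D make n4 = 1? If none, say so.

A=0, D=0

Check with C = 1 and B = 0 and A=0, D=0:
n1 = AND(D, B) = AND(0, 0) = 0
n2 = XOR(n1, A) = XOR(0, 0) = 0
n3 = OR(n1, n2) = OR(0, 0) = 0
n4 = OR(n3, C) = OR(0, 1) = 1
So n4 = 1.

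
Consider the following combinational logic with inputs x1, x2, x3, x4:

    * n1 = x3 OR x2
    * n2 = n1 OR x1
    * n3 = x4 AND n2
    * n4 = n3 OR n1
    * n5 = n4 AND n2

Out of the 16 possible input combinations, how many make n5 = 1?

13

n5 = n4 AND n2 must be 1, so both n4 = 1 and n2 = 1.
n4 = n3 OR n1 must be 1, so at least one of n3, n1 is 1.
n2 = n1 OR x1 must be 1, so at least one of n1, x1 is 1.
Enumerating the 16 input combinations, 13 give n5 = 1 and 3 give n5 = 0.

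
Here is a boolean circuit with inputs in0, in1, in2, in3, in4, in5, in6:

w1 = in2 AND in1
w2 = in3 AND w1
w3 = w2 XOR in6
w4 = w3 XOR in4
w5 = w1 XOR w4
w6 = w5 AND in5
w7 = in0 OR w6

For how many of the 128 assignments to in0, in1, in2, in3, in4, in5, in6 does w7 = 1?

80

w7 = in0 OR w6 must be 1, so at least one of in0, w6 is 1.
Enumerating the 128 input combinations, 80 give w7 = 1 and 48 give w7 = 0.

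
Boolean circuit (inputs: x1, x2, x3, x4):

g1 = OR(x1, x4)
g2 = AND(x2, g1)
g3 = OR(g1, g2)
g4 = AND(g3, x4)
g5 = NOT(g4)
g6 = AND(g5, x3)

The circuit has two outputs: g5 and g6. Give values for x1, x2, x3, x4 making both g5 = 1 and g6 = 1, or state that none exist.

Check with x1=0, x2=1, x3=1, x4=0:
g1 = OR(x1, x4) = OR(0, 0) = 0
g2 = AND(x2, g1) = AND(1, 0) = 0
g3 = OR(g1, g2) = OR(0, 0) = 0
g4 = AND(g3, x4) = AND(0, 0) = 0
g5 = NOT(g4) = NOT 0 = 1
g6 = AND(g5, x3) = AND(1, 1) = 1
So g5 = 1 and g6 = 1.

x1=0, x2=1, x3=1, x4=0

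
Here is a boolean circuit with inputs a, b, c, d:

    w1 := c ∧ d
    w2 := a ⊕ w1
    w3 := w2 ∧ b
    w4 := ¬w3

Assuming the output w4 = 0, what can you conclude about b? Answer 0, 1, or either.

w4 = ¬w3 must be 0, so w3 = 1.
w3 = w2 ∧ b must be 1, so both w2 = 1 and b = 1.
w2 = a ⊕ w1 must be 1, so a and w1 differ.
Every assignment with w4 = 0 has b = 1; there are 4 such assignment(s).
  a=0, b=1, c=1, d=1
  a=1, b=1, c=0, d=0
  a=1, b=1, c=0, d=1
  a=1, b=1, c=1, d=0

1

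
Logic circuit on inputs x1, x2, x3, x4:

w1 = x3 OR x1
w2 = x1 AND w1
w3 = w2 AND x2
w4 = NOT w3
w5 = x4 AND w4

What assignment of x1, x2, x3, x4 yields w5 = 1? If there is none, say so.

x1=0, x2=1, x3=1, x4=1

w5 = x4 AND w4 must be 1, so both x4 = 1 and w4 = 1.
w4 = NOT w3 must be 1, so w3 = 0.
Check with x1=0, x2=1, x3=1, x4=1:
w1 = x3 OR x1 = 1 OR 0 = 1
w2 = x1 AND w1 = 0 AND 1 = 0
w3 = w2 AND x2 = 0 AND 1 = 0
w4 = NOT w3 = NOT 0 = 1
w5 = x4 AND w4 = 1 AND 1 = 1
So w5 = 1 as required.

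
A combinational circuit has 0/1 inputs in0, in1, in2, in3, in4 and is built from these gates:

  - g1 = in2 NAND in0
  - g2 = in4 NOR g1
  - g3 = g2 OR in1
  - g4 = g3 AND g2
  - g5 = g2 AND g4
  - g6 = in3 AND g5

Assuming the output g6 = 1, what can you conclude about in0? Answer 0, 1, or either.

g6 = in3 AND g5 must be 1, so both in3 = 1 and g5 = 1.
Every assignment with g6 = 1 has in0 = 1; there are 2 such assignment(s).
  in0=1, in1=0, in2=1, in3=1, in4=0
  in0=1, in1=1, in2=1, in3=1, in4=0

1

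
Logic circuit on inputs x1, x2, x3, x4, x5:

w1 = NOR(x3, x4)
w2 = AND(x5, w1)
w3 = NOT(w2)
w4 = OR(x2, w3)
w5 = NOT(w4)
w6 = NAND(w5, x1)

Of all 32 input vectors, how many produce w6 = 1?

w6 = NAND(w5, x1) must be 1, so at least one of w5, x1 is 0.
Enumerating the 32 input combinations, 31 give w6 = 1 and 1 give w6 = 0.

31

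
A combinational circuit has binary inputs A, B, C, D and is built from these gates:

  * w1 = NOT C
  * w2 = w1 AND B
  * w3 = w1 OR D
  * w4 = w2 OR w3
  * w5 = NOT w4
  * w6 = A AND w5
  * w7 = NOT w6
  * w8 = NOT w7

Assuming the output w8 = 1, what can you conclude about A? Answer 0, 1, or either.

w8 = NOT w7 must be 1, so w7 = 0.
w7 = NOT w6 must be 0, so w6 = 1.
w6 = A AND w5 must be 1, so both A = 1 and w5 = 1.
Every assignment with w8 = 1 has A = 1; there are 2 such assignment(s).
  A=1, B=0, C=1, D=0
  A=1, B=1, C=1, D=0

1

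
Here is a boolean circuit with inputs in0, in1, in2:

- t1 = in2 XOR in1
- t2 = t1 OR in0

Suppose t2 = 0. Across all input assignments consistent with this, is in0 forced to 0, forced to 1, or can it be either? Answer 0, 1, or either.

0

t2 = t1 OR in0 must be 0, so both t1 = 0 and in0 = 0.
t1 = in2 XOR in1 must be 0, so in2 and in1 are equal.
Every assignment with t2 = 0 has in0 = 0; there are 2 such assignment(s).
  in0=0, in1=0, in2=0
  in0=0, in1=1, in2=1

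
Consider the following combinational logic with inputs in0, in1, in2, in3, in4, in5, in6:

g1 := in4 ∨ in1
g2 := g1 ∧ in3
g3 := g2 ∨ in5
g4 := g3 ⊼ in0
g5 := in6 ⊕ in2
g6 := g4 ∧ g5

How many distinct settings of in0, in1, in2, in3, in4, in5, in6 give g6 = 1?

g6 = g4 ∧ g5 must be 1, so both g4 = 1 and g5 = 1.
g4 = g3 ⊼ in0 must be 1, so at least one of g3, in0 is 0.
g5 = in6 ⊕ in2 must be 1, so in6 and in2 differ.
Enumerating the 128 input combinations, 42 give g6 = 1 and 86 give g6 = 0.

42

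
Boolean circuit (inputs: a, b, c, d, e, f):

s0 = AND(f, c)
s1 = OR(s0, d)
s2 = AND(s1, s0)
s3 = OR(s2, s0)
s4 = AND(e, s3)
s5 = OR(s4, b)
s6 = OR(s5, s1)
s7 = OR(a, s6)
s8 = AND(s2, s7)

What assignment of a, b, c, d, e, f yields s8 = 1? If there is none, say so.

Check with a=1, b=0, c=1, d=1, e=0, f=1:
s0 = AND(f, c) = AND(1, 1) = 1
s1 = OR(s0, d) = OR(1, 1) = 1
s2 = AND(s1, s0) = AND(1, 1) = 1
s3 = OR(s2, s0) = OR(1, 1) = 1
s4 = AND(e, s3) = AND(0, 1) = 0
s5 = OR(s4, b) = OR(0, 0) = 0
s6 = OR(s5, s1) = OR(0, 1) = 1
s7 = OR(a, s6) = OR(1, 1) = 1
s8 = AND(s2, s7) = AND(1, 1) = 1
So s8 = 1 as required.

a=1, b=0, c=1, d=1, e=0, f=1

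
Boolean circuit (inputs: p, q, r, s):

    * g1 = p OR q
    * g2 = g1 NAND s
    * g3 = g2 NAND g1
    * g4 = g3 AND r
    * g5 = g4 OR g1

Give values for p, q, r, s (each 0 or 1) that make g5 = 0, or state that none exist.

p=0 q=0 r=0 s=1

Check with p=0 q=0 r=0 s=1:
g1 = p OR q = 0 OR 0 = 0
g2 = g1 NAND s = 0 NAND 1 = 1
g3 = g2 NAND g1 = 1 NAND 0 = 1
g4 = g3 AND r = 1 AND 0 = 0
g5 = g4 OR g1 = 0 OR 0 = 0
So g5 = 0 as required.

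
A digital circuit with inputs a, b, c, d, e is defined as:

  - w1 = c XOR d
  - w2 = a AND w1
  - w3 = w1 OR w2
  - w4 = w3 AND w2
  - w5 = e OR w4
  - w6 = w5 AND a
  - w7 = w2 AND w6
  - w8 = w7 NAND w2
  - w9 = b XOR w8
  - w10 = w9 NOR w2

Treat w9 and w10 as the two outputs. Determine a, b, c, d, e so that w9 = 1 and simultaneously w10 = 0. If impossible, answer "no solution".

Check with a=1, b=0, c=1, d=1, e=0:
w1 = c XOR d = 1 XOR 1 = 0
w2 = a AND w1 = 1 AND 0 = 0
w3 = w1 OR w2 = 0 OR 0 = 0
w4 = w3 AND w2 = 0 AND 0 = 0
w5 = e OR w4 = 0 OR 0 = 0
w6 = w5 AND a = 0 AND 1 = 0
w7 = w2 AND w6 = 0 AND 0 = 0
w8 = w7 NAND w2 = 0 NAND 0 = 1
w9 = b XOR w8 = 0 XOR 1 = 1
w10 = w9 NOR w2 = 1 NOR 0 = 0
So w9 = 1 and w10 = 0.

a=1, b=0, c=1, d=1, e=0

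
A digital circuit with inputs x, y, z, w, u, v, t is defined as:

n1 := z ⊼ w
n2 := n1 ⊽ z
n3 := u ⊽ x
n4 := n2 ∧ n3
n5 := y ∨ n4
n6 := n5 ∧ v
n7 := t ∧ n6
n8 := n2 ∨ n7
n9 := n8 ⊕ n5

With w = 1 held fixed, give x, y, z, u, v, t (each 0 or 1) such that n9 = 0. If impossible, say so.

Check with w = 1 and x=0, y=0, z=1, u=0, v=0, t=0:
n1 = z ⊼ w = 1 ⊼ 1 = 0
n2 = n1 ⊽ z = 0 ⊽ 1 = 0
n3 = u ⊽ x = 0 ⊽ 0 = 1
n4 = n2 ∧ n3 = 0 ∧ 1 = 0
n5 = y ∨ n4 = 0 ∨ 0 = 0
n6 = n5 ∧ v = 0 ∧ 0 = 0
n7 = t ∧ n6 = 0 ∧ 0 = 0
n8 = n2 ∨ n7 = 0 ∨ 0 = 0
n9 = n8 ⊕ n5 = 0 ⊕ 0 = 0
So n9 = 0.

x=0, y=0, z=1, u=0, v=0, t=0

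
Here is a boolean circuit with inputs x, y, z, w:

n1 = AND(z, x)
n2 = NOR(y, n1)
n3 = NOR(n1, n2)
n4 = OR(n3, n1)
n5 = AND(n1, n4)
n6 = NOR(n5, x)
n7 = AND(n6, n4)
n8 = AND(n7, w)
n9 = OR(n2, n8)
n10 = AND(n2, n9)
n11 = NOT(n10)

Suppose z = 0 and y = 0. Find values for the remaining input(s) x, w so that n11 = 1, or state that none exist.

With z = 0 and y = 0 fixed, none of the 4 settings of x, w give n11 = 1.
For example, with x=1, w=0:
n1 = AND(z, x) = AND(0, 1) = 0
n2 = NOR(y, n1) = NOR(0, 0) = 1
n3 = NOR(n1, n2) = NOR(0, 1) = 0
n4 = OR(n3, n1) = OR(0, 0) = 0
n5 = AND(n1, n4) = AND(0, 0) = 0
n6 = NOR(n5, x) = NOR(0, 1) = 0
n7 = AND(n6, n4) = AND(0, 0) = 0
n8 = AND(n7, w) = AND(0, 0) = 0
n9 = OR(n2, n8) = OR(1, 0) = 1
n10 = AND(n2, n9) = AND(1, 1) = 1
n11 = NOT(n10) = NOT 1 = 0
giving n11 = 0 ≠ 1.

no solution exists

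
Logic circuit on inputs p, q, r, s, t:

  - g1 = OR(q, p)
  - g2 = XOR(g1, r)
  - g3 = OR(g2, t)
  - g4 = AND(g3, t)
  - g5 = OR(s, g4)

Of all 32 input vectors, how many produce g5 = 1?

g5 = OR(s, g4) must be 1, so at least one of s, g4 is 1.
Enumerating the 32 input combinations, 24 give g5 = 1 and 8 give g5 = 0.

24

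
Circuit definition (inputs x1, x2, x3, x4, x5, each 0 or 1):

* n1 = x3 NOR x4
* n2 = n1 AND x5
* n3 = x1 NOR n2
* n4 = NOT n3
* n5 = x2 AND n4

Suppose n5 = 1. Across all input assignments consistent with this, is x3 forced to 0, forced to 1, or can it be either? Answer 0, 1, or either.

either

Both values of x3 occur among assignments with n5 = 1:
  x3=0: x1=0, x2=1, x3=0, x4=0, x5=1
  x3=1: x1=1, x2=1, x3=1, x4=0, x5=0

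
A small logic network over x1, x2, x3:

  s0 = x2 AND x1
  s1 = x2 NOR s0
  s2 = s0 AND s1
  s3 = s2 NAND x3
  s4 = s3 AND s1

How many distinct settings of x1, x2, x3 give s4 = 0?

s4 = s3 AND s1 must be 0, so at least one of s3, s1 is 0.
Enumerating the 8 input combinations, 4 give s4 = 0 and 4 give s4 = 1.

4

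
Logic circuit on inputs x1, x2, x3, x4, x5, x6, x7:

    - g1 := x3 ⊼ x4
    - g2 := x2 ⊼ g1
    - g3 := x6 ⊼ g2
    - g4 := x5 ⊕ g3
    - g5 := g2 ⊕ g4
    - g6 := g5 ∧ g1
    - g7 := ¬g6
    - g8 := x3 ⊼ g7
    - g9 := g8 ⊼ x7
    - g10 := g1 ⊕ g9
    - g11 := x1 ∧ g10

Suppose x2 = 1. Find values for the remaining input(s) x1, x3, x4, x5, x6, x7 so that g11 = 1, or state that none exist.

Check with x2 = 1 and x1=1, x3=1, x4=0, x5=0, x6=1, x7=1:
g1 = x3 ⊼ x4 = 1 ⊼ 0 = 1
g2 = x2 ⊼ g1 = 1 ⊼ 1 = 0
g3 = x6 ⊼ g2 = 1 ⊼ 0 = 1
g4 = x5 ⊕ g3 = 0 ⊕ 1 = 1
g5 = g2 ⊕ g4 = 0 ⊕ 1 = 1
g6 = g5 ∧ g1 = 1 ∧ 1 = 1
g7 = ¬g6 = ¬1 = 0
g8 = x3 ⊼ g7 = 1 ⊼ 0 = 1
g9 = g8 ⊼ x7 = 1 ⊼ 1 = 0
g10 = g1 ⊕ g9 = 1 ⊕ 0 = 1
g11 = x1 ∧ g10 = 1 ∧ 1 = 1
So g11 = 1.

x1=1, x3=1, x4=0, x5=0, x6=1, x7=1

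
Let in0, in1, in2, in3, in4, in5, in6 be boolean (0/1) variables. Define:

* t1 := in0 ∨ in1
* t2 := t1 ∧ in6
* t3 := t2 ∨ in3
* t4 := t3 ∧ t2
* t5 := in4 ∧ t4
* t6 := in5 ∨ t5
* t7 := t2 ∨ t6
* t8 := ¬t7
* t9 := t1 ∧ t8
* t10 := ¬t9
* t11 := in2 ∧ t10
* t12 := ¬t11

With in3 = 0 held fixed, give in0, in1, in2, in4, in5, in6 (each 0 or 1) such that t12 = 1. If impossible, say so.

t12 = ¬t11 must be 1, so t11 = 0.
t11 = in2 ∧ t10 must be 0, so at least one of in2, t10 is 0.
Check with in3 = 0 and in0=0, in1=1, in2=0, in4=1, in5=1, in6=0:
t1 = in0 ∨ in1 = 0 ∨ 1 = 1
t2 = t1 ∧ in6 = 1 ∧ 0 = 0
t3 = t2 ∨ in3 = 0 ∨ 0 = 0
t4 = t3 ∧ t2 = 0 ∧ 0 = 0
t5 = in4 ∧ t4 = 1 ∧ 0 = 0
t6 = in5 ∨ t5 = 1 ∨ 0 = 1
t7 = t2 ∨ t6 = 0 ∨ 1 = 1
t8 = ¬t7 = ¬1 = 0
t9 = t1 ∧ t8 = 1 ∧ 0 = 0
t10 = ¬t9 = ¬0 = 1
t11 = in2 ∧ t10 = 0 ∧ 1 = 0
t12 = ¬t11 = ¬0 = 1
So t12 = 1.

in0=0, in1=1, in2=0, in4=1, in5=1, in6=0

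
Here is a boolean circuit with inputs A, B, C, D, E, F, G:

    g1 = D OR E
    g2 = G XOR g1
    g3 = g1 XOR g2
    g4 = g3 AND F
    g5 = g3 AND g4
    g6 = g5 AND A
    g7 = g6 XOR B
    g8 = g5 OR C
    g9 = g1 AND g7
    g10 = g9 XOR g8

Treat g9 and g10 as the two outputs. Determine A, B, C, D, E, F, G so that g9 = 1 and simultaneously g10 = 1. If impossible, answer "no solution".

A=1 B=1 C=0 D=0 E=1 F=0 G=1

Check with A=1 B=1 C=0 D=0 E=1 F=0 G=1:
g1 = D OR E = 0 OR 1 = 1
g2 = G XOR g1 = 1 XOR 1 = 0
g3 = g1 XOR g2 = 1 XOR 0 = 1
g4 = g3 AND F = 1 AND 0 = 0
g5 = g3 AND g4 = 1 AND 0 = 0
g6 = g5 AND A = 0 AND 1 = 0
g7 = g6 XOR B = 0 XOR 1 = 1
g8 = g5 OR C = 0 OR 0 = 0
g9 = g1 AND g7 = 1 AND 1 = 1
g10 = g9 XOR g8 = 1 XOR 0 = 1
So g9 = 1 and g10 = 1.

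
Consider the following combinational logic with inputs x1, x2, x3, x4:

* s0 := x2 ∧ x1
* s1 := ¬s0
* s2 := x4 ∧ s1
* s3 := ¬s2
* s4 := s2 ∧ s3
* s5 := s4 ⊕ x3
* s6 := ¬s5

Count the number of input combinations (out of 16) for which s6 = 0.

8

s6 = ¬s5 must be 0, so s5 = 1.
s5 = s4 ⊕ x3 must be 1, so s4 and x3 differ.
Enumerating the 16 input combinations, 8 give s6 = 0 and 8 give s6 = 1.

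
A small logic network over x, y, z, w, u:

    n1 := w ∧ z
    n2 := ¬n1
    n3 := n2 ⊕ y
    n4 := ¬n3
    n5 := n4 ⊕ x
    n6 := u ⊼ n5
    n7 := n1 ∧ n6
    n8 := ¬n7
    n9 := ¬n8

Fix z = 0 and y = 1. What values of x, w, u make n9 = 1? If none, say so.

no solution exists

With z = 0 and y = 1 fixed, none of the 8 settings of x, w, u give n9 = 1.
For example, with x=1, w=0, u=1:
n1 = w ∧ z = 0 ∧ 0 = 0
n2 = ¬n1 = ¬0 = 1
n3 = n2 ⊕ y = 1 ⊕ 1 = 0
n4 = ¬n3 = ¬0 = 1
n5 = n4 ⊕ x = 1 ⊕ 1 = 0
n6 = u ⊼ n5 = 1 ⊼ 0 = 1
n7 = n1 ∧ n6 = 0 ∧ 1 = 0
n8 = ¬n7 = ¬0 = 1
n9 = ¬n8 = ¬1 = 0
giving n9 = 0 ≠ 1.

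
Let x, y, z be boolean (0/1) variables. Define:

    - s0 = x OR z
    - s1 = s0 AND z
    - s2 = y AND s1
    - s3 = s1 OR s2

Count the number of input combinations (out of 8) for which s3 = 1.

4

s3 = s1 OR s2 must be 1, so at least one of s1, s2 is 1.
Satisfying assignments:
  x=0, y=0, z=1
  x=0, y=1, z=1
  x=1, y=0, z=1
  x=1, y=1, z=1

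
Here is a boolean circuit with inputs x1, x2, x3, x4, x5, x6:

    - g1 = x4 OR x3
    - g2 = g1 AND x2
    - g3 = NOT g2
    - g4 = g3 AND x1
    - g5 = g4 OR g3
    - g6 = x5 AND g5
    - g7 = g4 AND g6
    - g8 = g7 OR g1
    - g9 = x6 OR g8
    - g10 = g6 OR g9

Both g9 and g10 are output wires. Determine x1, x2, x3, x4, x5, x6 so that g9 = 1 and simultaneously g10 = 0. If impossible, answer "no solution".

Across all 64 input combinations, none give both g9 = 1 and g10 = 0.

no solution exists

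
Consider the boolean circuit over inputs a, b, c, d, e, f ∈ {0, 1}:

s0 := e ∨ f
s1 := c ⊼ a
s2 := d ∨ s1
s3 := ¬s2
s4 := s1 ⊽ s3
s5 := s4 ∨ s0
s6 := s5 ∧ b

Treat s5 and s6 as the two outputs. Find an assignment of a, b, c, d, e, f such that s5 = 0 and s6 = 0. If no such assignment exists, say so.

a=0, b=1, c=1, d=1, e=0, f=0

Check with a=0, b=1, c=1, d=1, e=0, f=0:
s0 = e ∨ f = 0 ∨ 0 = 0
s1 = c ⊼ a = 1 ⊼ 0 = 1
s2 = d ∨ s1 = 1 ∨ 1 = 1
s3 = ¬s2 = ¬1 = 0
s4 = s1 ⊽ s3 = 1 ⊽ 0 = 0
s5 = s4 ∨ s0 = 0 ∨ 0 = 0
s6 = s5 ∧ b = 0 ∧ 1 = 0
So s5 = 0 and s6 = 0.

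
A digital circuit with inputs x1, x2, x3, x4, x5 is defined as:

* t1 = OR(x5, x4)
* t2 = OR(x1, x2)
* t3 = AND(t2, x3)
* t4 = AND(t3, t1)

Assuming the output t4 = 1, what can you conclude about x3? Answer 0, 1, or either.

t4 = AND(t3, t1) must be 1, so both t3 = 1 and t1 = 1.
t3 = AND(t2, x3) must be 1, so both t2 = 1 and x3 = 1.
Every assignment with t4 = 1 has x3 = 1; there are 9 such assignment(s).

1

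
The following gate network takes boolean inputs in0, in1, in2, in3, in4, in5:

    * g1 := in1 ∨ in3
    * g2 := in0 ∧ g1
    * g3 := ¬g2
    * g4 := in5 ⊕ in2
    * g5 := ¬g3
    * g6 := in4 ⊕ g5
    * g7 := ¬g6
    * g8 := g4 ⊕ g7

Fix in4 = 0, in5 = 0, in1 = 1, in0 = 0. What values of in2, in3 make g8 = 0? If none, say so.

in2=1, in3=0

g8 = g4 ⊕ g7 must be 0, so g4 and g7 are equal.
Check with in4 = 0, in5 = 0, in1 = 1, in0 = 0 and in2=1, in3=0:
g1 = in1 ∨ in3 = 1 ∨ 0 = 1
g2 = in0 ∧ g1 = 0 ∧ 1 = 0
g3 = ¬g2 = ¬0 = 1
g4 = in5 ⊕ in2 = 0 ⊕ 1 = 1
g5 = ¬g3 = ¬1 = 0
g6 = in4 ⊕ g5 = 0 ⊕ 0 = 0
g7 = ¬g6 = ¬0 = 1
g8 = g4 ⊕ g7 = 1 ⊕ 1 = 0
So g8 = 0.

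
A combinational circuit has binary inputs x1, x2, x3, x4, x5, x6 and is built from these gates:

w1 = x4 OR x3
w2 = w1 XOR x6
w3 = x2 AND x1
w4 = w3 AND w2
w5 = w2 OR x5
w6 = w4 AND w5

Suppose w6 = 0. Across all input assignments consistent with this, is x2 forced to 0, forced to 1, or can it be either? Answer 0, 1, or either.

either

Both values of x2 occur among assignments with w6 = 0:
  x2=0: x1=0, x2=0, x3=0, x4=0, x5=0, x6=0
  x2=1: x1=0, x2=1, x3=0, x4=0, x5=0, x6=0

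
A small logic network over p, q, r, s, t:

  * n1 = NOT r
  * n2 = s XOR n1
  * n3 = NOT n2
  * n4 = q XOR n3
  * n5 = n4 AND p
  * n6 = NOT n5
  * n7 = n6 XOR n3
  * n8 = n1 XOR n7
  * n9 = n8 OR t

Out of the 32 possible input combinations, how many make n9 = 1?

24

n9 = n8 OR t must be 1, so at least one of n8, t is 1.
Enumerating the 32 input combinations, 24 give n9 = 1 and 8 give n9 = 0.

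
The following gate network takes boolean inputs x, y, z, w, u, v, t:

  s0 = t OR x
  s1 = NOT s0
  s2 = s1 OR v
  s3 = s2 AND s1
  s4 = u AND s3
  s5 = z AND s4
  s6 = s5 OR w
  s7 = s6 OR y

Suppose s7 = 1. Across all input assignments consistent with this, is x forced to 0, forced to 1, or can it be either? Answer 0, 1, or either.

either

Both values of x occur among assignments with s7 = 1:
  x=0: x=0, y=0, z=0, w=1, u=0, v=0, t=0
  x=1: x=1, y=0, z=0, w=1, u=0, v=0, t=0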